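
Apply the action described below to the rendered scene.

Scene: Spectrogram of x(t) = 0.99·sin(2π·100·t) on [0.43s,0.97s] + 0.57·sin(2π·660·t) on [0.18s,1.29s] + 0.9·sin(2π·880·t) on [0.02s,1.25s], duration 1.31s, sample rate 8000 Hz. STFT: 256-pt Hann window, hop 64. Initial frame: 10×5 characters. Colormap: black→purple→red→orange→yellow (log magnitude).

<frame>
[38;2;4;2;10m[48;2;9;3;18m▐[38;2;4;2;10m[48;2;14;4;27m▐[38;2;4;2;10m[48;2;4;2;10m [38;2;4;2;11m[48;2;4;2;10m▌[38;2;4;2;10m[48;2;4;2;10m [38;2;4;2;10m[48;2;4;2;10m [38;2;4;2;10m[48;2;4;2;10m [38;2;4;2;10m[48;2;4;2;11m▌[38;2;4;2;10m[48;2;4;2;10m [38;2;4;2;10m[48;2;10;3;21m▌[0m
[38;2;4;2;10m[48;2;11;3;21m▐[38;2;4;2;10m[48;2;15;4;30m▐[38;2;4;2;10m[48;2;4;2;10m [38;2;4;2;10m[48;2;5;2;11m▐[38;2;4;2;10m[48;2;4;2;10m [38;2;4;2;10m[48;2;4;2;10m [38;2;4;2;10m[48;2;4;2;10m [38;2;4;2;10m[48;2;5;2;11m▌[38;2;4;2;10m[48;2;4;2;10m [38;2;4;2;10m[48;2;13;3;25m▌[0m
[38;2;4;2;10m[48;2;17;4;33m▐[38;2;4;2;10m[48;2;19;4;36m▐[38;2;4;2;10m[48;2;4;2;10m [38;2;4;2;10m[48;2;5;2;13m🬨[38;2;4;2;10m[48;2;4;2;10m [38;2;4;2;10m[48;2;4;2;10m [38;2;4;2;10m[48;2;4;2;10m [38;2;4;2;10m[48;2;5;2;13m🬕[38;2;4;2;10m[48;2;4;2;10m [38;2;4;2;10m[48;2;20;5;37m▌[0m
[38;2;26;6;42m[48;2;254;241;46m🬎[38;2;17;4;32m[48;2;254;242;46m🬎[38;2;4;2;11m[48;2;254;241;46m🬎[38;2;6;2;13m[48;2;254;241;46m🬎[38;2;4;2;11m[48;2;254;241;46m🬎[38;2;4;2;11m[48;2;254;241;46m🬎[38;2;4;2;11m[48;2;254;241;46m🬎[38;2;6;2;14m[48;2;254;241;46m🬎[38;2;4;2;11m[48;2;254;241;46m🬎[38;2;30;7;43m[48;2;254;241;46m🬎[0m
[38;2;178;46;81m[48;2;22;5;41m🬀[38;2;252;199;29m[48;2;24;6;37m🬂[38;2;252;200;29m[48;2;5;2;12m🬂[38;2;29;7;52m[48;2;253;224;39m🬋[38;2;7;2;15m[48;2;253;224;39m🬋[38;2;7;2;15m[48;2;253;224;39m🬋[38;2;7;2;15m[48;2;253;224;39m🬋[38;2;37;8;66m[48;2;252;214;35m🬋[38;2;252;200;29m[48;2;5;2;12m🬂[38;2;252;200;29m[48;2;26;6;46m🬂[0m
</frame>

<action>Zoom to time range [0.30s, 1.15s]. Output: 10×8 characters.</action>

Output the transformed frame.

<frame>
[38;2;4;2;10m[48;2;4;2;10m [38;2;4;2;11m[48;2;4;2;11m [38;2;4;2;10m[48;2;4;2;10m [38;2;4;2;10m[48;2;4;2;10m [38;2;4;2;10m[48;2;4;2;10m [38;2;4;2;10m[48;2;4;2;10m [38;2;4;2;10m[48;2;4;2;10m [38;2;4;2;10m[48;2;4;2;10m [38;2;4;2;11m[48;2;4;2;10m▌[38;2;4;2;10m[48;2;4;2;10m [0m
[38;2;4;2;10m[48;2;4;2;10m [38;2;4;2;11m[48;2;5;2;11m🬬[38;2;4;2;10m[48;2;4;2;10m [38;2;4;2;10m[48;2;4;2;10m [38;2;4;2;10m[48;2;4;2;10m [38;2;4;2;10m[48;2;4;2;10m [38;2;4;2;10m[48;2;4;2;10m [38;2;4;2;10m[48;2;4;2;10m [38;2;4;2;10m[48;2;5;2;11m🬬[38;2;4;2;10m[48;2;4;2;10m [0m
[38;2;4;2;10m[48;2;4;2;10m [38;2;4;2;11m[48;2;5;2;12m🬬[38;2;4;2;10m[48;2;4;2;10m [38;2;4;2;10m[48;2;4;2;10m [38;2;4;2;10m[48;2;4;2;10m [38;2;4;2;10m[48;2;4;2;10m [38;2;4;2;10m[48;2;4;2;10m [38;2;4;2;10m[48;2;4;2;10m [38;2;4;2;10m[48;2;5;2;11m▐[38;2;4;2;10m[48;2;4;2;10m [0m
[38;2;4;2;10m[48;2;4;2;10m [38;2;5;2;11m[48;2;4;2;11m🬺[38;2;4;2;10m[48;2;4;2;10m [38;2;4;2;10m[48;2;4;2;10m [38;2;4;2;10m[48;2;4;2;10m [38;2;4;2;10m[48;2;4;2;10m [38;2;4;2;10m[48;2;4;2;10m [38;2;4;2;10m[48;2;4;2;10m [38;2;5;2;12m[48;2;4;2;10m▌[38;2;4;2;10m[48;2;4;2;10m [0m
[38;2;4;2;10m[48;2;4;2;10m [38;2;5;2;12m[48;2;6;2;13m🬊[38;2;4;2;10m[48;2;4;2;10m [38;2;4;2;10m[48;2;4;2;10m [38;2;4;2;10m[48;2;4;2;10m [38;2;4;2;10m[48;2;4;2;10m [38;2;4;2;10m[48;2;4;2;10m [38;2;4;2;10m[48;2;4;2;10m [38;2;4;2;10m[48;2;5;2;13m▐[38;2;4;2;10m[48;2;4;2;10m [0m
[38;2;4;2;10m[48;2;11;3;23m🬎[38;2;7;2;14m[48;2;15;4;28m🬎[38;2;4;2;10m[48;2;12;3;23m🬎[38;2;4;2;10m[48;2;11;3;23m🬎[38;2;4;2;10m[48;2;11;3;23m🬎[38;2;4;2;10m[48;2;11;3;23m🬎[38;2;4;2;10m[48;2;11;3;23m🬎[38;2;4;2;10m[48;2;12;3;23m🬎[38;2;5;2;12m[48;2;13;3;26m🬎[38;2;4;2;10m[48;2;11;3;23m🬎[0m
[38;2;253;220;37m[48;2;250;153;10m🬰[38;2;253;220;37m[48;2;250;153;10m🬰[38;2;253;220;37m[48;2;250;153;10m🬰[38;2;253;220;37m[48;2;250;153;10m🬰[38;2;253;220;37m[48;2;250;153;10m🬰[38;2;253;220;37m[48;2;250;153;10m🬰[38;2;253;220;37m[48;2;250;153;10m🬰[38;2;253;220;37m[48;2;250;153;10m🬰[38;2;253;220;37m[48;2;250;153;10m🬰[38;2;253;220;37m[48;2;250;153;10m🬰[0m
[38;2;4;2;11m[48;2;4;2;10m🬂[38;2;94;23;72m[48;2;252;205;31m🬎[38;2;16;4;30m[48;2;254;249;49m🬎[38;2;16;4;30m[48;2;254;249;49m🬎[38;2;16;4;30m[48;2;254;249;49m🬎[38;2;16;4;30m[48;2;254;249;49m🬎[38;2;16;4;30m[48;2;254;249;49m🬎[38;2;16;4;31m[48;2;254;249;49m🬎[38;2;44;11;36m[48;2;254;236;44m🬬[38;2;4;2;11m[48;2;4;2;10m🬂[0m
</frame>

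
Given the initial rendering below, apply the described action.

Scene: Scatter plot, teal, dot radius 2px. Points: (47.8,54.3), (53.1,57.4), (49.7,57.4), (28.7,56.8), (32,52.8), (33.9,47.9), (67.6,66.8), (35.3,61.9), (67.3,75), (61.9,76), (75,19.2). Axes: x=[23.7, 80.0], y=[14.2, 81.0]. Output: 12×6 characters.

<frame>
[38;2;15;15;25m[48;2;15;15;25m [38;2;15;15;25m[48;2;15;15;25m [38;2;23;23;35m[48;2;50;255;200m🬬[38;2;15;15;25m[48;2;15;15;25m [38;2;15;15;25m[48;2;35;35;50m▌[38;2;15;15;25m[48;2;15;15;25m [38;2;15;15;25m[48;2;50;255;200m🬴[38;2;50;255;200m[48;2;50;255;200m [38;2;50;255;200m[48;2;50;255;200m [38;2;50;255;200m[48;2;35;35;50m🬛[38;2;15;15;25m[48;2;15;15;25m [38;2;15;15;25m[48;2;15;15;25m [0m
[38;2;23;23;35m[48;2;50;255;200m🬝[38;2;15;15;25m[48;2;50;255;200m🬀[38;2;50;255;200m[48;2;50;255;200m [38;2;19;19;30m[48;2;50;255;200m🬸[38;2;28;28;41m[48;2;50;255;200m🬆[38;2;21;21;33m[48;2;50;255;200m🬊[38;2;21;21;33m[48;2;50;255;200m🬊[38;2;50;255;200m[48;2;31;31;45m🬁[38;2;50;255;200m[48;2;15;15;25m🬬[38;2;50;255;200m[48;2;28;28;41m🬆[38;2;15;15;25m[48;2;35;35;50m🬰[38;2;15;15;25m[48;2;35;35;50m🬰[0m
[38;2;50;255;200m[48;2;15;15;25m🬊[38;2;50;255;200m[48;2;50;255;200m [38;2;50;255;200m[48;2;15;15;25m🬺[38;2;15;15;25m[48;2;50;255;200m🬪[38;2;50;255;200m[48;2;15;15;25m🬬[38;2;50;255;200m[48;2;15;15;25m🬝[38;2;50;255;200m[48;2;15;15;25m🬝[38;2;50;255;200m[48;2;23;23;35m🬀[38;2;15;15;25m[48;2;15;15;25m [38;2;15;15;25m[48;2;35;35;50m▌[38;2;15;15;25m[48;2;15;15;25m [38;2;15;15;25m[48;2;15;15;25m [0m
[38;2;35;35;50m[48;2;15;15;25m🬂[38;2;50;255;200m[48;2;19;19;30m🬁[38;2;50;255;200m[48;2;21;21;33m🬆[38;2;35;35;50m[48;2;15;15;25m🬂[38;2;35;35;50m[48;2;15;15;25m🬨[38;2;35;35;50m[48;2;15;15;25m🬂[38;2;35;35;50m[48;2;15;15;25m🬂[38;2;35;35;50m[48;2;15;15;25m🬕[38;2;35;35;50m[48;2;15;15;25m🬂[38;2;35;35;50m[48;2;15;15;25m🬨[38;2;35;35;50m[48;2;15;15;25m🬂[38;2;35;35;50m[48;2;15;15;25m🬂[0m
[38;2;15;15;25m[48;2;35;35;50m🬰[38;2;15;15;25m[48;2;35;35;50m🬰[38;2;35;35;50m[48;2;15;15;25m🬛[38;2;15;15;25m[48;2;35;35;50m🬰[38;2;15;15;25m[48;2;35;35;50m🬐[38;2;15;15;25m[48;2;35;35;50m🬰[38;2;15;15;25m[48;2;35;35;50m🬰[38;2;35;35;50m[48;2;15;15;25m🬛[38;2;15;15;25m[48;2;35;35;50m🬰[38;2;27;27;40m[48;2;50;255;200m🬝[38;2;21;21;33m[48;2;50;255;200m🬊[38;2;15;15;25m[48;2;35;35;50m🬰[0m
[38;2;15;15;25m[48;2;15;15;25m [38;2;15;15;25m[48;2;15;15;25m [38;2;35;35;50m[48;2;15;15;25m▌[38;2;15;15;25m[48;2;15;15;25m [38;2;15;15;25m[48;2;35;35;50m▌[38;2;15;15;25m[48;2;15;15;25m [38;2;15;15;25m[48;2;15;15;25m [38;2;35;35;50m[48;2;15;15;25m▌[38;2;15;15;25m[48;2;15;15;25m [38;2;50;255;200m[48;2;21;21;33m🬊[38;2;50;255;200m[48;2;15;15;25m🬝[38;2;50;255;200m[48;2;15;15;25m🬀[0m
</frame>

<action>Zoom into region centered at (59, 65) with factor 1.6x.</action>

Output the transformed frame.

<frame>
[38;2;15;15;25m[48;2;15;15;25m [38;2;15;15;25m[48;2;15;15;25m [38;2;35;35;50m[48;2;15;15;25m▌[38;2;15;15;25m[48;2;15;15;25m [38;2;15;15;25m[48;2;35;35;50m▌[38;2;15;15;25m[48;2;15;15;25m [38;2;15;15;25m[48;2;50;255;200m🬝[38;2;35;35;50m[48;2;15;15;25m▌[38;2;15;15;25m[48;2;50;255;200m🬬[38;2;15;15;25m[48;2;35;35;50m▌[38;2;15;15;25m[48;2;15;15;25m [38;2;15;15;25m[48;2;15;15;25m [0m
[38;2;15;15;25m[48;2;35;35;50m🬰[38;2;15;15;25m[48;2;35;35;50m🬰[38;2;35;35;50m[48;2;15;15;25m🬛[38;2;15;15;25m[48;2;35;35;50m🬰[38;2;15;15;25m[48;2;35;35;50m🬐[38;2;19;19;30m[48;2;50;255;200m🬴[38;2;50;255;200m[48;2;50;255;200m [38;2;50;255;200m[48;2;50;255;200m [38;2;50;255;200m[48;2;50;255;200m [38;2;27;27;40m[48;2;50;255;200m🬸[38;2;15;15;25m[48;2;35;35;50m🬰[38;2;15;15;25m[48;2;35;35;50m🬰[0m
[38;2;15;15;25m[48;2;15;15;25m [38;2;15;15;25m[48;2;15;15;25m [38;2;35;35;50m[48;2;15;15;25m▌[38;2;15;15;25m[48;2;15;15;25m [38;2;15;15;25m[48;2;35;35;50m▌[38;2;15;15;25m[48;2;15;15;25m [38;2;15;15;25m[48;2;50;255;200m🬺[38;2;27;27;40m[48;2;50;255;200m🬴[38;2;50;255;200m[48;2;50;255;200m [38;2;50;255;200m[48;2;35;35;50m🬛[38;2;15;15;25m[48;2;15;15;25m [38;2;15;15;25m[48;2;15;15;25m [0m
[38;2;35;35;50m[48;2;15;15;25m🬂[38;2;23;23;35m[48;2;50;255;200m🬝[38;2;35;35;50m[48;2;50;255;200m🬀[38;2;35;35;50m[48;2;50;255;200m🬀[38;2;35;35;50m[48;2;50;255;200m🬊[38;2;35;35;50m[48;2;15;15;25m🬂[38;2;35;35;50m[48;2;15;15;25m🬂[38;2;35;35;50m[48;2;15;15;25m🬕[38;2;50;255;200m[48;2;19;19;30m🬁[38;2;35;35;50m[48;2;15;15;25m🬨[38;2;35;35;50m[48;2;15;15;25m🬂[38;2;35;35;50m[48;2;15;15;25m🬂[0m
[38;2;15;15;25m[48;2;35;35;50m🬰[38;2;50;255;200m[48;2;21;21;33m🬊[38;2;50;255;200m[48;2;15;15;25m🬝[38;2;50;255;200m[48;2;21;21;33m🬊[38;2;50;255;200m[48;2;31;31;45m🬀[38;2;15;15;25m[48;2;35;35;50m🬰[38;2;15;15;25m[48;2;35;35;50m🬰[38;2;35;35;50m[48;2;15;15;25m🬛[38;2;15;15;25m[48;2;35;35;50m🬰[38;2;15;15;25m[48;2;35;35;50m🬐[38;2;15;15;25m[48;2;35;35;50m🬰[38;2;15;15;25m[48;2;35;35;50m🬰[0m
[38;2;15;15;25m[48;2;15;15;25m [38;2;15;15;25m[48;2;15;15;25m [38;2;35;35;50m[48;2;15;15;25m▌[38;2;15;15;25m[48;2;15;15;25m [38;2;15;15;25m[48;2;35;35;50m▌[38;2;15;15;25m[48;2;15;15;25m [38;2;15;15;25m[48;2;15;15;25m [38;2;35;35;50m[48;2;15;15;25m▌[38;2;15;15;25m[48;2;15;15;25m [38;2;15;15;25m[48;2;35;35;50m▌[38;2;15;15;25m[48;2;15;15;25m [38;2;15;15;25m[48;2;15;15;25m [0m
</frame>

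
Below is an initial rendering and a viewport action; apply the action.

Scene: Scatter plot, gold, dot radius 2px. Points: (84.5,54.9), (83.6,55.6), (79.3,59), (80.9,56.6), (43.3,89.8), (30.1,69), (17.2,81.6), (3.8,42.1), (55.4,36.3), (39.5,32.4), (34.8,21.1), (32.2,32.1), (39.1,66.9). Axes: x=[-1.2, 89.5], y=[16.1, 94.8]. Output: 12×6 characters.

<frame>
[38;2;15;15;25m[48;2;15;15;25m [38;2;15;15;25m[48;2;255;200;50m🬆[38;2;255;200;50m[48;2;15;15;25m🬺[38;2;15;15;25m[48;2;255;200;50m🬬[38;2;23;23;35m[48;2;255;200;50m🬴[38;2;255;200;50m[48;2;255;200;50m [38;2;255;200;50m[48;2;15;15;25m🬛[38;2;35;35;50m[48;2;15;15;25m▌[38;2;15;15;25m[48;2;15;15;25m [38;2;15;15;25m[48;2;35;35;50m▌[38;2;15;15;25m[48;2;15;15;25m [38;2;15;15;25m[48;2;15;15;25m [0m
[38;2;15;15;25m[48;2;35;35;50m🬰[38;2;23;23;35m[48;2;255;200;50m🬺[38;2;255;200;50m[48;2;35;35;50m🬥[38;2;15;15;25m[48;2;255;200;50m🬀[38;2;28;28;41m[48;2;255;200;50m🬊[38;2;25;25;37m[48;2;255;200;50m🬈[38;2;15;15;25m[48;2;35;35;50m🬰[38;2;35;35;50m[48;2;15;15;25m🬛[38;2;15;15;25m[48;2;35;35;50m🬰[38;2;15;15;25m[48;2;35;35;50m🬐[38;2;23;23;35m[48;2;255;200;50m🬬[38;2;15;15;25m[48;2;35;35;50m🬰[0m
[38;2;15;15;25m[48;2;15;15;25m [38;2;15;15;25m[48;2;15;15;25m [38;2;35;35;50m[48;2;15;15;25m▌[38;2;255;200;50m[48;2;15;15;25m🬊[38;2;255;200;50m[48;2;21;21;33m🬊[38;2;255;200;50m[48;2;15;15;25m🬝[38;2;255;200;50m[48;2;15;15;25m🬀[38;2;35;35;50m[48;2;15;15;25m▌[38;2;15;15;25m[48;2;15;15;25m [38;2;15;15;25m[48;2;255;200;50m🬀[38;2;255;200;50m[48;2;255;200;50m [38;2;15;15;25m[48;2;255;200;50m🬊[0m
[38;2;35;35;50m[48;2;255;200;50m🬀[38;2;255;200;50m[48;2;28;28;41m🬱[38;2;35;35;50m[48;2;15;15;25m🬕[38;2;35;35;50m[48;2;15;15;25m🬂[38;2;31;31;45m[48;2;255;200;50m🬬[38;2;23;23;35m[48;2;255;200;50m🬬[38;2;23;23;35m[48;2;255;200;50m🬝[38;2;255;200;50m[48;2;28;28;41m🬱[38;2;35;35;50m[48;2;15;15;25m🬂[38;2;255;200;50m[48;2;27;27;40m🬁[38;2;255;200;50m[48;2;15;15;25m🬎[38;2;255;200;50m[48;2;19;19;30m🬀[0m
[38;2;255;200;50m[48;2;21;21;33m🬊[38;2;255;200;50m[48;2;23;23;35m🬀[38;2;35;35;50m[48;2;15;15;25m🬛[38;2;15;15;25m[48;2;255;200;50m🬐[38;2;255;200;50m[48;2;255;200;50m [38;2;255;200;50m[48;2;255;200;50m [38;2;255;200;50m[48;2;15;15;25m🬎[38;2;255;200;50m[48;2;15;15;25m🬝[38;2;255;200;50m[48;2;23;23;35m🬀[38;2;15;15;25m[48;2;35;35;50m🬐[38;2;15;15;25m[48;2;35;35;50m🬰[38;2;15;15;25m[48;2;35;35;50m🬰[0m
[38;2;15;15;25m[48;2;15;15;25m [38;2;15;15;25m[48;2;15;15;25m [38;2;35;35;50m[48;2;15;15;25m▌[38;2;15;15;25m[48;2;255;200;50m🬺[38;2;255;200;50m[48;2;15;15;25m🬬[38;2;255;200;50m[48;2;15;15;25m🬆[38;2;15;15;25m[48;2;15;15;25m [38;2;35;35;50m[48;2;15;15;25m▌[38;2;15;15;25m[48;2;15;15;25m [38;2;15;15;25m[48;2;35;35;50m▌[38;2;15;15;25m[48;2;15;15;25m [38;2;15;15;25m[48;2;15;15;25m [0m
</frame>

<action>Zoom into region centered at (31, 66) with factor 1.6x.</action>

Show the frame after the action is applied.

<frame>
[38;2;15;15;25m[48;2;15;15;25m [38;2;15;15;25m[48;2;15;15;25m [38;2;28;28;41m[48;2;255;200;50m🬆[38;2;15;15;25m[48;2;255;200;50m🬬[38;2;15;15;25m[48;2;35;35;50m▌[38;2;15;15;25m[48;2;15;15;25m [38;2;15;15;25m[48;2;15;15;25m [38;2;255;200;50m[48;2;28;28;41m🬊[38;2;255;200;50m[48;2;15;15;25m🬝[38;2;255;200;50m[48;2;27;27;40m🬀[38;2;15;15;25m[48;2;15;15;25m [38;2;15;15;25m[48;2;15;15;25m [0m
[38;2;15;15;25m[48;2;35;35;50m🬰[38;2;23;23;35m[48;2;255;200;50m🬺[38;2;255;200;50m[48;2;35;35;50m🬬[38;2;255;200;50m[48;2;21;21;33m🬆[38;2;15;15;25m[48;2;35;35;50m🬐[38;2;23;23;35m[48;2;255;200;50m🬝[38;2;15;15;25m[48;2;35;35;50m🬰[38;2;35;35;50m[48;2;15;15;25m🬛[38;2;15;15;25m[48;2;35;35;50m🬰[38;2;15;15;25m[48;2;35;35;50m🬐[38;2;15;15;25m[48;2;35;35;50m🬰[38;2;15;15;25m[48;2;35;35;50m🬰[0m
[38;2;15;15;25m[48;2;15;15;25m [38;2;15;15;25m[48;2;15;15;25m [38;2;35;35;50m[48;2;15;15;25m▌[38;2;15;15;25m[48;2;15;15;25m [38;2;23;23;35m[48;2;255;200;50m🬴[38;2;255;200;50m[48;2;255;200;50m [38;2;255;200;50m[48;2;15;15;25m🬺[38;2;255;200;50m[48;2;15;15;25m🬺[38;2;15;15;25m[48;2;255;200;50m🬬[38;2;15;15;25m[48;2;35;35;50m▌[38;2;15;15;25m[48;2;15;15;25m [38;2;15;15;25m[48;2;15;15;25m [0m
[38;2;35;35;50m[48;2;15;15;25m🬂[38;2;35;35;50m[48;2;15;15;25m🬂[38;2;35;35;50m[48;2;15;15;25m🬕[38;2;35;35;50m[48;2;15;15;25m🬂[38;2;35;35;50m[48;2;15;15;25m🬨[38;2;255;200;50m[48;2;19;19;30m🬁[38;2;255;200;50m[48;2;19;19;30m🬁[38;2;255;200;50m[48;2;21;21;33m🬆[38;2;35;35;50m[48;2;15;15;25m🬂[38;2;35;35;50m[48;2;15;15;25m🬨[38;2;35;35;50m[48;2;15;15;25m🬂[38;2;35;35;50m[48;2;15;15;25m🬂[0m
[38;2;23;23;35m[48;2;255;200;50m🬬[38;2;15;15;25m[48;2;35;35;50m🬰[38;2;35;35;50m[48;2;15;15;25m🬛[38;2;15;15;25m[48;2;35;35;50m🬰[38;2;15;15;25m[48;2;35;35;50m🬐[38;2;15;15;25m[48;2;35;35;50m🬰[38;2;15;15;25m[48;2;35;35;50m🬰[38;2;35;35;50m[48;2;15;15;25m🬛[38;2;15;15;25m[48;2;35;35;50m🬰[38;2;15;15;25m[48;2;35;35;50m🬐[38;2;15;15;25m[48;2;35;35;50m🬰[38;2;15;15;25m[48;2;35;35;50m🬰[0m
[38;2;255;200;50m[48;2;255;200;50m [38;2;15;15;25m[48;2;255;200;50m🬸[38;2;35;35;50m[48;2;15;15;25m▌[38;2;15;15;25m[48;2;15;15;25m [38;2;15;15;25m[48;2;35;35;50m▌[38;2;15;15;25m[48;2;15;15;25m [38;2;15;15;25m[48;2;15;15;25m [38;2;35;35;50m[48;2;15;15;25m▌[38;2;15;15;25m[48;2;15;15;25m [38;2;15;15;25m[48;2;35;35;50m▌[38;2;15;15;25m[48;2;15;15;25m [38;2;15;15;25m[48;2;15;15;25m [0m
</frame>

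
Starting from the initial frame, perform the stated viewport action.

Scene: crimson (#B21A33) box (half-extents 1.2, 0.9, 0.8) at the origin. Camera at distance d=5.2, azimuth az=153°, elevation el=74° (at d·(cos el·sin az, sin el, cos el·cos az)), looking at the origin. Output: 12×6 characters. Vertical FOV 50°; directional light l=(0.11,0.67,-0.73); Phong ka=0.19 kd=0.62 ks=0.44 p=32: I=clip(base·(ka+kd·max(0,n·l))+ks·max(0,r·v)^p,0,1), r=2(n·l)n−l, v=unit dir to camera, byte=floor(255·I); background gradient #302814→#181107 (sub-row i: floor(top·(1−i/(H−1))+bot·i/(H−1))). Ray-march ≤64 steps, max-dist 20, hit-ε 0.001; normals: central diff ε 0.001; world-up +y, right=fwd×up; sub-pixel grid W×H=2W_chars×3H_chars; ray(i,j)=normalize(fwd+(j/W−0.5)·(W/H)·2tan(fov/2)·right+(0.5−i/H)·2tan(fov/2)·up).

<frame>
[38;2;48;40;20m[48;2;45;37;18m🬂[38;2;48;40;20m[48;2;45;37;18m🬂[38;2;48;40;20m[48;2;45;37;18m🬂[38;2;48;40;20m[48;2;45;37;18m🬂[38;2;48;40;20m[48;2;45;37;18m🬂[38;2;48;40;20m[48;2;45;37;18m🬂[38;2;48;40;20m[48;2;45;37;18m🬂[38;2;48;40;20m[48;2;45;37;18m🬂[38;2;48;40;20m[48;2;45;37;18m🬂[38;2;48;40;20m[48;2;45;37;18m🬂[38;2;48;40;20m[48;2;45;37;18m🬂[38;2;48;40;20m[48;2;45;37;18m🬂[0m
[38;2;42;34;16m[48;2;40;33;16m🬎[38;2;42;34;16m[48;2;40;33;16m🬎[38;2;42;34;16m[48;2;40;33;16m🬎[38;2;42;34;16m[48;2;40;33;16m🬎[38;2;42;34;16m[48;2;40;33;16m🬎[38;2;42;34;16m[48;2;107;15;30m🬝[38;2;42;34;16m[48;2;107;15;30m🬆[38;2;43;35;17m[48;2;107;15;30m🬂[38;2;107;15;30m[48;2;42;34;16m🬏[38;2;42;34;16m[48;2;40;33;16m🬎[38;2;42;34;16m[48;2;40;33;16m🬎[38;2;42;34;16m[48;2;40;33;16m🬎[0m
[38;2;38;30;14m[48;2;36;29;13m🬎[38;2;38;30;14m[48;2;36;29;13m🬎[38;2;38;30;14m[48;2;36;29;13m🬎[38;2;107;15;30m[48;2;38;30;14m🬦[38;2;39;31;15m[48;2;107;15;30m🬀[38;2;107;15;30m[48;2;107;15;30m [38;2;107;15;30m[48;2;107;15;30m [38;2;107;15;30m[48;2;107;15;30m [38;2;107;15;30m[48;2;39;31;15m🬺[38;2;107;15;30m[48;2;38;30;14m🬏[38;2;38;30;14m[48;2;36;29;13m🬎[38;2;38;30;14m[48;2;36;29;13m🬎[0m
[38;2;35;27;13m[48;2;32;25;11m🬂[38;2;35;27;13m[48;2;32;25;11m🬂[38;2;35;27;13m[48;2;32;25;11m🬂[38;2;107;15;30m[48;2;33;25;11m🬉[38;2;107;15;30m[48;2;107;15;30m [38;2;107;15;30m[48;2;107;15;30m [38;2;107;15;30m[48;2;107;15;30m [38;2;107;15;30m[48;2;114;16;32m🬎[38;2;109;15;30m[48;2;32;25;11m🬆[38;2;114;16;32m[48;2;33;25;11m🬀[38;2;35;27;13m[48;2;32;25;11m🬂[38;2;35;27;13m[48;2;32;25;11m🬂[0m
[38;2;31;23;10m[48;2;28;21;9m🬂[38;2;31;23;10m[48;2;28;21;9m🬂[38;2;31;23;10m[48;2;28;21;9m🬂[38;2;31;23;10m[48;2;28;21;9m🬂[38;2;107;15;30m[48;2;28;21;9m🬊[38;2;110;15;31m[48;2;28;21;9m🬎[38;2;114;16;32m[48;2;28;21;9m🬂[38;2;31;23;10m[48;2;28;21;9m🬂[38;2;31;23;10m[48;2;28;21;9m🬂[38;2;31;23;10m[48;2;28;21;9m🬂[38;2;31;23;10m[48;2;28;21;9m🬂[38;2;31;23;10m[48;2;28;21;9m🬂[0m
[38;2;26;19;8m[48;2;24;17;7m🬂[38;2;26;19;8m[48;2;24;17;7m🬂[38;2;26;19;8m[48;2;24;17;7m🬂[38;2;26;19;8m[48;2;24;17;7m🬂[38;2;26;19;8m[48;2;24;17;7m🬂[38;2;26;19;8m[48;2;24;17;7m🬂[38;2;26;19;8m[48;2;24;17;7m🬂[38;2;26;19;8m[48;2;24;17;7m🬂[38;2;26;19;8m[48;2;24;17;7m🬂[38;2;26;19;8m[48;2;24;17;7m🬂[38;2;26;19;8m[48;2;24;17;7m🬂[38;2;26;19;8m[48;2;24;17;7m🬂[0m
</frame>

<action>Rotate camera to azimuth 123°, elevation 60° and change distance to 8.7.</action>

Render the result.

<frame>
[38;2;48;40;20m[48;2;45;37;18m🬂[38;2;48;40;20m[48;2;45;37;18m🬂[38;2;48;40;20m[48;2;45;37;18m🬂[38;2;48;40;20m[48;2;45;37;18m🬂[38;2;48;40;20m[48;2;45;37;18m🬂[38;2;48;40;20m[48;2;45;37;18m🬂[38;2;48;40;20m[48;2;45;37;18m🬂[38;2;48;40;20m[48;2;45;37;18m🬂[38;2;48;40;20m[48;2;45;37;18m🬂[38;2;48;40;20m[48;2;45;37;18m🬂[38;2;48;40;20m[48;2;45;37;18m🬂[38;2;48;40;20m[48;2;45;37;18m🬂[0m
[38;2;42;34;16m[48;2;40;33;16m🬎[38;2;42;34;16m[48;2;40;33;16m🬎[38;2;42;34;16m[48;2;40;33;16m🬎[38;2;42;34;16m[48;2;40;33;16m🬎[38;2;42;34;16m[48;2;40;33;16m🬎[38;2;42;34;16m[48;2;40;33;16m🬎[38;2;42;34;16m[48;2;40;33;16m🬎[38;2;42;34;16m[48;2;40;33;16m🬎[38;2;42;34;16m[48;2;40;33;16m🬎[38;2;42;34;16m[48;2;40;33;16m🬎[38;2;42;34;16m[48;2;40;33;16m🬎[38;2;42;34;16m[48;2;40;33;16m🬎[0m
[38;2;38;30;14m[48;2;36;29;13m🬎[38;2;38;30;14m[48;2;36;29;13m🬎[38;2;38;30;14m[48;2;36;29;13m🬎[38;2;38;30;14m[48;2;36;29;13m🬎[38;2;38;30;14m[48;2;36;29;13m🬎[38;2;38;30;14m[48;2;107;15;30m🬆[38;2;107;15;30m[48;2;107;15;30m [38;2;109;15;30m[48;2;38;30;14m🬚[38;2;38;30;14m[48;2;36;29;13m🬎[38;2;38;30;14m[48;2;36;29;13m🬎[38;2;38;30;14m[48;2;36;29;13m🬎[38;2;38;30;14m[48;2;36;29;13m🬎[0m
[38;2;35;27;13m[48;2;32;25;11m🬂[38;2;35;27;13m[48;2;32;25;11m🬂[38;2;35;27;13m[48;2;32;25;11m🬂[38;2;35;27;13m[48;2;32;25;11m🬂[38;2;107;15;30m[48;2;35;21;12m🬁[38;2;107;15;30m[48;2;45;6;13m🬊[38;2;107;15;30m[48;2;114;16;32m🬕[38;2;114;16;32m[48;2;33;25;11m🬀[38;2;35;27;13m[48;2;32;25;11m🬂[38;2;35;27;13m[48;2;32;25;11m🬂[38;2;35;27;13m[48;2;32;25;11m🬂[38;2;35;27;13m[48;2;32;25;11m🬂[0m
[38;2;31;23;10m[48;2;28;21;9m🬂[38;2;31;23;10m[48;2;28;21;9m🬂[38;2;31;23;10m[48;2;28;21;9m🬂[38;2;31;23;10m[48;2;28;21;9m🬂[38;2;31;23;10m[48;2;28;21;9m🬂[38;2;45;6;13m[48;2;29;21;9m🬁[38;2;45;6;13m[48;2;29;21;9m🬀[38;2;31;23;10m[48;2;28;21;9m🬂[38;2;31;23;10m[48;2;28;21;9m🬂[38;2;31;23;10m[48;2;28;21;9m🬂[38;2;31;23;10m[48;2;28;21;9m🬂[38;2;31;23;10m[48;2;28;21;9m🬂[0m
[38;2;26;19;8m[48;2;24;17;7m🬂[38;2;26;19;8m[48;2;24;17;7m🬂[38;2;26;19;8m[48;2;24;17;7m🬂[38;2;26;19;8m[48;2;24;17;7m🬂[38;2;26;19;8m[48;2;24;17;7m🬂[38;2;26;19;8m[48;2;24;17;7m🬂[38;2;26;19;8m[48;2;24;17;7m🬂[38;2;26;19;8m[48;2;24;17;7m🬂[38;2;26;19;8m[48;2;24;17;7m🬂[38;2;26;19;8m[48;2;24;17;7m🬂[38;2;26;19;8m[48;2;24;17;7m🬂[38;2;26;19;8m[48;2;24;17;7m🬂[0m
</frame>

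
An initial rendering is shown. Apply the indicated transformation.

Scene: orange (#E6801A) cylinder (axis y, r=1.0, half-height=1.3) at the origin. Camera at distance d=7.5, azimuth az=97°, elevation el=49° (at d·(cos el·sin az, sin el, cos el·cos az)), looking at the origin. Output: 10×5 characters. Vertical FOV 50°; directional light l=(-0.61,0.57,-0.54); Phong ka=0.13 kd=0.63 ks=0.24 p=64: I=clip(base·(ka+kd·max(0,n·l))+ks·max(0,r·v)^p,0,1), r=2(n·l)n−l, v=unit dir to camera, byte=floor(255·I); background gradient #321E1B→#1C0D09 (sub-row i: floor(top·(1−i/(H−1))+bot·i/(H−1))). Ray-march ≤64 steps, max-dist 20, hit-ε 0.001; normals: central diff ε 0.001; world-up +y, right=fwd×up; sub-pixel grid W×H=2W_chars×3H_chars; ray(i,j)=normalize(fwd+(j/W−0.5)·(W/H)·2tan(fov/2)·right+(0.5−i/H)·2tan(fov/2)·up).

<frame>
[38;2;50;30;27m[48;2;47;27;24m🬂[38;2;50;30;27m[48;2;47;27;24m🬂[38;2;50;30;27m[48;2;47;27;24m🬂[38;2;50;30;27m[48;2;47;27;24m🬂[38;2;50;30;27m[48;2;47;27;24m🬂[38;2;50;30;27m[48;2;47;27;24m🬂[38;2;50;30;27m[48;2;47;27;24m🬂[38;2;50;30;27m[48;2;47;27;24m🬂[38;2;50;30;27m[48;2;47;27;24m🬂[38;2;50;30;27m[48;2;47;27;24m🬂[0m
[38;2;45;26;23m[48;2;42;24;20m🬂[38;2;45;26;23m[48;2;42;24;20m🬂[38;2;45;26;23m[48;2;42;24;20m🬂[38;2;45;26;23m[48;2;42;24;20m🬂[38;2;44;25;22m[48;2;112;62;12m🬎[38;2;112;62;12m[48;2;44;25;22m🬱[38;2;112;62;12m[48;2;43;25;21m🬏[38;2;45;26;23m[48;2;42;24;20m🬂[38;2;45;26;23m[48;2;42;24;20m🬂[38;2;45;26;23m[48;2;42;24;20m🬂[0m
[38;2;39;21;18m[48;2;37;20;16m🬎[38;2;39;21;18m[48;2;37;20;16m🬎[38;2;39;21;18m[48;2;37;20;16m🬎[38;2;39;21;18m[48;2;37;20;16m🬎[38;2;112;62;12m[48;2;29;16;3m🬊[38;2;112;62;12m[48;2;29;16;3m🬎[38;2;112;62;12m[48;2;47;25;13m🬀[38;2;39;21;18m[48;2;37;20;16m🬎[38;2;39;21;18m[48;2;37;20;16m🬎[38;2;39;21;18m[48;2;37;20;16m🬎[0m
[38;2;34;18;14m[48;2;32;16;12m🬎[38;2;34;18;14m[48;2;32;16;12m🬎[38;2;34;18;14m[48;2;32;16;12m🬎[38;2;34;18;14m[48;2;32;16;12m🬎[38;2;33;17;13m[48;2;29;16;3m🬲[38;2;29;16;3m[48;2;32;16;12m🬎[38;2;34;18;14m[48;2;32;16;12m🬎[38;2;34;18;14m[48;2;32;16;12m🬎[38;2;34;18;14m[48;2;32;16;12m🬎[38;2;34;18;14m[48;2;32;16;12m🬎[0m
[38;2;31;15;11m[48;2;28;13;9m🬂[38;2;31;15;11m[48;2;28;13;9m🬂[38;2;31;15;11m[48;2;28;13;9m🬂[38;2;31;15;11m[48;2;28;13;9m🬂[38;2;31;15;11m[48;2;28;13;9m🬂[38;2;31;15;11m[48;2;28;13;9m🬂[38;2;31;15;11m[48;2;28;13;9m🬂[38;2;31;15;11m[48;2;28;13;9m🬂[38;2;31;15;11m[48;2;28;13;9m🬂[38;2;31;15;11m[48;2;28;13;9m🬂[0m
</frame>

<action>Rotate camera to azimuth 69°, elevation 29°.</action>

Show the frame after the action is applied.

<frame>
[38;2;50;30;27m[48;2;47;27;24m🬂[38;2;50;30;27m[48;2;47;27;24m🬂[38;2;50;30;27m[48;2;47;27;24m🬂[38;2;50;30;27m[48;2;47;27;24m🬂[38;2;50;30;27m[48;2;47;27;24m🬂[38;2;50;30;27m[48;2;47;27;24m🬂[38;2;50;30;27m[48;2;47;27;24m🬂[38;2;50;30;27m[48;2;47;27;24m🬂[38;2;50;30;27m[48;2;47;27;24m🬂[38;2;50;30;27m[48;2;47;27;24m🬂[0m
[38;2;45;26;23m[48;2;42;24;20m🬂[38;2;45;26;23m[48;2;42;24;20m🬂[38;2;45;26;23m[48;2;42;24;20m🬂[38;2;45;26;23m[48;2;42;24;20m🬂[38;2;44;25;22m[48;2;112;62;12m🬎[38;2;44;25;22m[48;2;112;62;12m🬎[38;2;113;63;13m[48;2;43;25;21m🬏[38;2;45;26;23m[48;2;42;24;20m🬂[38;2;45;26;23m[48;2;42;24;20m🬂[38;2;45;26;23m[48;2;42;24;20m🬂[0m
[38;2;39;21;18m[48;2;37;20;16m🬎[38;2;39;21;18m[48;2;37;20;16m🬎[38;2;39;21;18m[48;2;37;20;16m🬎[38;2;39;21;18m[48;2;37;20;16m🬎[38;2;29;16;3m[48;2;29;16;3m [38;2;29;16;3m[48;2;29;16;3m [38;2;29;16;3m[48;2;38;21;17m▌[38;2;39;21;18m[48;2;37;20;16m🬎[38;2;39;21;18m[48;2;37;20;16m🬎[38;2;39;21;18m[48;2;37;20;16m🬎[0m
[38;2;34;18;14m[48;2;32;16;12m🬎[38;2;34;18;14m[48;2;32;16;12m🬎[38;2;34;18;14m[48;2;32;16;12m🬎[38;2;34;18;14m[48;2;32;16;12m🬎[38;2;29;16;3m[48;2;32;16;12m🬊[38;2;29;16;3m[48;2;32;16;12m🬝[38;2;29;16;3m[48;2;33;17;13m🬀[38;2;34;18;14m[48;2;32;16;12m🬎[38;2;34;18;14m[48;2;32;16;12m🬎[38;2;34;18;14m[48;2;32;16;12m🬎[0m
[38;2;31;15;11m[48;2;28;13;9m🬂[38;2;31;15;11m[48;2;28;13;9m🬂[38;2;31;15;11m[48;2;28;13;9m🬂[38;2;31;15;11m[48;2;28;13;9m🬂[38;2;31;15;11m[48;2;28;13;9m🬂[38;2;31;15;11m[48;2;28;13;9m🬂[38;2;31;15;11m[48;2;28;13;9m🬂[38;2;31;15;11m[48;2;28;13;9m🬂[38;2;31;15;11m[48;2;28;13;9m🬂[38;2;31;15;11m[48;2;28;13;9m🬂[0m
</frame>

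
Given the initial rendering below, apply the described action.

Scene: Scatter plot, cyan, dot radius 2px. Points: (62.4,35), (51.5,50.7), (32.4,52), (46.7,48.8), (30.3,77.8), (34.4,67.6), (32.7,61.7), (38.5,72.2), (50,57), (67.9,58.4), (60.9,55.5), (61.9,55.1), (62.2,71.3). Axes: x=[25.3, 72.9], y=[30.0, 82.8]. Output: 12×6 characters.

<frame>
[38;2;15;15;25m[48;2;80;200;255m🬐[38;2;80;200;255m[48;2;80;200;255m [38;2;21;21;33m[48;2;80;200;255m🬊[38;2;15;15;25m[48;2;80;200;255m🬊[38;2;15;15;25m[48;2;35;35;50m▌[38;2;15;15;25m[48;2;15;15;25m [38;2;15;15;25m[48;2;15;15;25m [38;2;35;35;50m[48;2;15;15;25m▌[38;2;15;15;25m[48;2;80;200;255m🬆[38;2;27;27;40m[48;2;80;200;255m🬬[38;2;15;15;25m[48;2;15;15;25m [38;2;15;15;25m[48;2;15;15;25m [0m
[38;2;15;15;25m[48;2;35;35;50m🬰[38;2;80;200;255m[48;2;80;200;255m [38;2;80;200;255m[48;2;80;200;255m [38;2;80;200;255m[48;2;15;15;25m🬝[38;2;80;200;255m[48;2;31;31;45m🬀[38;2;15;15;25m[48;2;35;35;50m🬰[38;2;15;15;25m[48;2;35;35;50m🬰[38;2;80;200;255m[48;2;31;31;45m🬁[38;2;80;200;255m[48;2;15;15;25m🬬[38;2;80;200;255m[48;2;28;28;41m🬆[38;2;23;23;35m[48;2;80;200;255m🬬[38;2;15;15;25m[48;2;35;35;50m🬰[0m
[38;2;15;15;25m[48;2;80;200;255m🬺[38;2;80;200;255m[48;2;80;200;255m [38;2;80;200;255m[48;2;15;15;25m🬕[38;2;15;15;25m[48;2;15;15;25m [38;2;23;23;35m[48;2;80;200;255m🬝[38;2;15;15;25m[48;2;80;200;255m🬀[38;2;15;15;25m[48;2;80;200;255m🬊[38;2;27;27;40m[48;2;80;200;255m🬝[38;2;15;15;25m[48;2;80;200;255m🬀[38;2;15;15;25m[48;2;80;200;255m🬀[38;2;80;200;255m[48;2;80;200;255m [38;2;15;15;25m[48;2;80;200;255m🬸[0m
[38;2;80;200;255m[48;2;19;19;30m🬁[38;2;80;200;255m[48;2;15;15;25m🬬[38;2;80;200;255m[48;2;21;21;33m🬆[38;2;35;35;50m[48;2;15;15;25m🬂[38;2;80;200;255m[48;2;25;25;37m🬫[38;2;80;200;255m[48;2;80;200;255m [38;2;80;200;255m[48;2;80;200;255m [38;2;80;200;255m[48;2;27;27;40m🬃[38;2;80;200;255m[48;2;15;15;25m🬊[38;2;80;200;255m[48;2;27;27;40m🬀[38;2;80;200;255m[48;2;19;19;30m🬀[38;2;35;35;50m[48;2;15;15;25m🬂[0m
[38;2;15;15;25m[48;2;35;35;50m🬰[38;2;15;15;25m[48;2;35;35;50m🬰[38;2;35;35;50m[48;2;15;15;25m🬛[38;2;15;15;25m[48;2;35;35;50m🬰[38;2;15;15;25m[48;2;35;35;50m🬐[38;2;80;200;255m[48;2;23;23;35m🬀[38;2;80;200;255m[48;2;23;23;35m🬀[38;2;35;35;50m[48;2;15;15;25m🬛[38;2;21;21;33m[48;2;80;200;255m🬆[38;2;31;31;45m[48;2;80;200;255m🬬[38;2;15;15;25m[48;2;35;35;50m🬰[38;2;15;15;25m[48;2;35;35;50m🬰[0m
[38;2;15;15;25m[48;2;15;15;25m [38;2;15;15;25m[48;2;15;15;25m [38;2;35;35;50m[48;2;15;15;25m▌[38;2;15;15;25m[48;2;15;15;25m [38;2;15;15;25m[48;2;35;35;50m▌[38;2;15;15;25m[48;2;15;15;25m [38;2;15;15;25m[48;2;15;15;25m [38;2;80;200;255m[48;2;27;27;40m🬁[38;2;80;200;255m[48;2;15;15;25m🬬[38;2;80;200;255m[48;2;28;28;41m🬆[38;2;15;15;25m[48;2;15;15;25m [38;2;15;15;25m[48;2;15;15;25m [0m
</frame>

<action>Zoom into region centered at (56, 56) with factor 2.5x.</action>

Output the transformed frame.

<frame>
[38;2;15;15;25m[48;2;15;15;25m [38;2;15;15;25m[48;2;15;15;25m [38;2;35;35;50m[48;2;15;15;25m▌[38;2;15;15;25m[48;2;15;15;25m [38;2;15;15;25m[48;2;35;35;50m▌[38;2;15;15;25m[48;2;15;15;25m [38;2;15;15;25m[48;2;15;15;25m [38;2;35;35;50m[48;2;15;15;25m▌[38;2;15;15;25m[48;2;15;15;25m [38;2;15;15;25m[48;2;35;35;50m▌[38;2;15;15;25m[48;2;15;15;25m [38;2;15;15;25m[48;2;15;15;25m [0m
[38;2;15;15;25m[48;2;35;35;50m🬰[38;2;15;15;25m[48;2;35;35;50m🬰[38;2;27;27;40m[48;2;80;200;255m🬬[38;2;15;15;25m[48;2;35;35;50m🬰[38;2;15;15;25m[48;2;35;35;50m🬐[38;2;15;15;25m[48;2;35;35;50m🬰[38;2;15;15;25m[48;2;35;35;50m🬰[38;2;35;35;50m[48;2;15;15;25m🬛[38;2;15;15;25m[48;2;35;35;50m🬰[38;2;15;15;25m[48;2;35;35;50m🬐[38;2;15;15;25m[48;2;35;35;50m🬰[38;2;15;15;25m[48;2;35;35;50m🬰[0m
[38;2;15;15;25m[48;2;15;15;25m [38;2;15;15;25m[48;2;80;200;255m🬐[38;2;80;200;255m[48;2;80;200;255m [38;2;15;15;25m[48;2;80;200;255m🬸[38;2;15;15;25m[48;2;35;35;50m▌[38;2;15;15;25m[48;2;15;15;25m [38;2;15;15;25m[48;2;15;15;25m [38;2;27;27;40m[48;2;80;200;255m🬝[38;2;15;15;25m[48;2;80;200;255m🬀[38;2;28;28;41m[48;2;80;200;255m🬊[38;2;15;15;25m[48;2;15;15;25m [38;2;15;15;25m[48;2;15;15;25m [0m
[38;2;35;35;50m[48;2;15;15;25m🬂[38;2;35;35;50m[48;2;15;15;25m🬂[38;2;80;200;255m[48;2;30;30;43m🬟[38;2;80;200;255m[48;2;28;28;41m🬱[38;2;35;35;50m[48;2;15;15;25m🬨[38;2;35;35;50m[48;2;15;15;25m🬂[38;2;35;35;50m[48;2;15;15;25m🬂[38;2;35;35;50m[48;2;15;15;25m🬕[38;2;80;200;255m[48;2;15;15;25m🬊[38;2;80;200;255m[48;2;35;35;50m🬝[38;2;80;200;255m[48;2;19;19;30m🬀[38;2;35;35;50m[48;2;15;15;25m🬂[0m
[38;2;80;200;255m[48;2;15;15;25m🬺[38;2;23;23;35m[48;2;80;200;255m🬬[38;2;80;200;255m[48;2;28;28;41m🬊[38;2;80;200;255m[48;2;15;15;25m🬝[38;2;80;200;255m[48;2;31;31;45m🬀[38;2;15;15;25m[48;2;35;35;50m🬰[38;2;15;15;25m[48;2;35;35;50m🬰[38;2;35;35;50m[48;2;15;15;25m🬛[38;2;15;15;25m[48;2;35;35;50m🬰[38;2;15;15;25m[48;2;35;35;50m🬐[38;2;15;15;25m[48;2;35;35;50m🬰[38;2;15;15;25m[48;2;35;35;50m🬰[0m
[38;2;80;200;255m[48;2;15;15;25m🬆[38;2;15;15;25m[48;2;15;15;25m [38;2;35;35;50m[48;2;15;15;25m▌[38;2;15;15;25m[48;2;15;15;25m [38;2;15;15;25m[48;2;35;35;50m▌[38;2;15;15;25m[48;2;15;15;25m [38;2;15;15;25m[48;2;15;15;25m [38;2;35;35;50m[48;2;15;15;25m▌[38;2;15;15;25m[48;2;15;15;25m [38;2;15;15;25m[48;2;35;35;50m▌[38;2;15;15;25m[48;2;15;15;25m [38;2;15;15;25m[48;2;15;15;25m [0m
</frame>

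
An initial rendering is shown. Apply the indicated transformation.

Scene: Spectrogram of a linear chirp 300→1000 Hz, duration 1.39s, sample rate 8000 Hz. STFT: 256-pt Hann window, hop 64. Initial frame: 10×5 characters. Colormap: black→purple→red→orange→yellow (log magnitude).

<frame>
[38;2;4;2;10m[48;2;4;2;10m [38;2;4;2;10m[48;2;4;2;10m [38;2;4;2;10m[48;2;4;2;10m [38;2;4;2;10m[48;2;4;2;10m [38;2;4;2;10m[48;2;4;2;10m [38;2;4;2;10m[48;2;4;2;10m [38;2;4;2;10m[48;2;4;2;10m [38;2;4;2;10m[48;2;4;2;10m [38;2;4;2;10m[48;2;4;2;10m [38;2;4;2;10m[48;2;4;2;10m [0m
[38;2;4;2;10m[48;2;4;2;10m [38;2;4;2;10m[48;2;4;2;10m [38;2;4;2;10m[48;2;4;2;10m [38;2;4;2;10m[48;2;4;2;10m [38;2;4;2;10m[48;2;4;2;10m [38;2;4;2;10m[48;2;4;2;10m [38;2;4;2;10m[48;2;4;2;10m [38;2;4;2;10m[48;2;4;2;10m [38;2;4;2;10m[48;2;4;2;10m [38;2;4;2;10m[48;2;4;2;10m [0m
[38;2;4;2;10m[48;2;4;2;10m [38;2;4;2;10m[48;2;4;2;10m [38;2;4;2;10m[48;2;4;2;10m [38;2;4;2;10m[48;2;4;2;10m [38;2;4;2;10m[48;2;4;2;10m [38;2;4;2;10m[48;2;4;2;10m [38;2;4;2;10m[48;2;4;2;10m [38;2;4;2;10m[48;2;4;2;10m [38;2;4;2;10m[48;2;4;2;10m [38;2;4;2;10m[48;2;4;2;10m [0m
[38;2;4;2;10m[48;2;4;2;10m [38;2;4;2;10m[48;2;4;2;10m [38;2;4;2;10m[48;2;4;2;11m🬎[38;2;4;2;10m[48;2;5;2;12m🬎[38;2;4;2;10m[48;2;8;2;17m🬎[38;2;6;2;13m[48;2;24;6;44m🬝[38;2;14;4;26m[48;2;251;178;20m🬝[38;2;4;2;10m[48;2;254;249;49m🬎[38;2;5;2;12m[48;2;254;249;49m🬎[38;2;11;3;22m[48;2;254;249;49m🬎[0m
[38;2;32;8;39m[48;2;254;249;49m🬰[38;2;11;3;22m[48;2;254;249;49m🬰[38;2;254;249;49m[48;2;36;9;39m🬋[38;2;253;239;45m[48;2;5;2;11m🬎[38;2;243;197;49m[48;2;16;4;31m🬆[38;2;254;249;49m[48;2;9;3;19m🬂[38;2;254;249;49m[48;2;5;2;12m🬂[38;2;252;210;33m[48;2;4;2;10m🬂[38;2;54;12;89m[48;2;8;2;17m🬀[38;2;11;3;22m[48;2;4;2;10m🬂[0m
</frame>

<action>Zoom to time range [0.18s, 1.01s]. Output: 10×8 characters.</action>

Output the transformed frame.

<frame>
[38;2;4;2;10m[48;2;4;2;10m [38;2;4;2;10m[48;2;4;2;10m [38;2;4;2;10m[48;2;4;2;10m [38;2;4;2;10m[48;2;4;2;10m [38;2;4;2;10m[48;2;4;2;10m [38;2;4;2;10m[48;2;4;2;10m [38;2;4;2;10m[48;2;4;2;10m [38;2;4;2;10m[48;2;4;2;10m [38;2;4;2;10m[48;2;4;2;10m [38;2;4;2;10m[48;2;4;2;10m [0m
[38;2;4;2;10m[48;2;4;2;10m [38;2;4;2;10m[48;2;4;2;10m [38;2;4;2;10m[48;2;4;2;10m [38;2;4;2;10m[48;2;4;2;10m [38;2;4;2;10m[48;2;4;2;10m [38;2;4;2;10m[48;2;4;2;10m [38;2;4;2;10m[48;2;4;2;10m [38;2;4;2;10m[48;2;4;2;10m [38;2;4;2;10m[48;2;4;2;10m [38;2;4;2;10m[48;2;4;2;10m [0m
[38;2;4;2;10m[48;2;4;2;10m [38;2;4;2;10m[48;2;4;2;10m [38;2;4;2;10m[48;2;4;2;10m [38;2;4;2;10m[48;2;4;2;10m [38;2;4;2;10m[48;2;4;2;10m [38;2;4;2;10m[48;2;4;2;10m [38;2;4;2;10m[48;2;4;2;10m [38;2;4;2;10m[48;2;4;2;10m [38;2;4;2;10m[48;2;4;2;10m [38;2;4;2;10m[48;2;4;2;10m [0m
[38;2;4;2;10m[48;2;4;2;10m [38;2;4;2;10m[48;2;4;2;10m [38;2;4;2;10m[48;2;4;2;10m [38;2;4;2;10m[48;2;4;2;10m [38;2;4;2;10m[48;2;4;2;10m [38;2;4;2;10m[48;2;4;2;10m [38;2;4;2;10m[48;2;4;2;10m [38;2;4;2;10m[48;2;4;2;10m [38;2;4;2;10m[48;2;4;2;10m [38;2;4;2;10m[48;2;4;2;10m [0m
[38;2;4;2;10m[48;2;4;2;10m [38;2;4;2;10m[48;2;4;2;10m [38;2;4;2;10m[48;2;4;2;10m [38;2;4;2;10m[48;2;4;2;10m [38;2;4;2;10m[48;2;4;2;10m [38;2;4;2;10m[48;2;4;2;10m [38;2;4;2;10m[48;2;4;2;10m [38;2;4;2;10m[48;2;4;2;10m [38;2;4;2;10m[48;2;4;2;10m [38;2;4;2;10m[48;2;4;2;10m [0m
[38;2;4;2;10m[48;2;4;2;10m [38;2;4;2;10m[48;2;4;2;10m [38;2;4;2;10m[48;2;4;2;10m [38;2;4;2;10m[48;2;4;2;10m [38;2;4;2;10m[48;2;4;2;10m [38;2;4;2;10m[48;2;4;2;10m [38;2;4;2;10m[48;2;4;2;11m🬎[38;2;4;2;10m[48;2;5;2;11m🬝[38;2;4;2;10m[48;2;5;2;12m🬎[38;2;4;2;10m[48;2;6;2;14m🬎[0m
[38;2;8;2;17m[48;2;55;12;89m🬝[38;2;5;2;11m[48;2;231;136;45m🬎[38;2;5;2;13m[48;2;254;247;48m🬎[38;2;8;2;16m[48;2;254;248;49m🬎[38;2;13;3;25m[48;2;254;249;49m🬎[38;2;51;13;49m[48;2;254;249;49m🬎[38;2;8;2;17m[48;2;253;225;39m🬂[38;2;11;3;22m[48;2;251;214;39m🬂[38;2;36;8;63m[48;2;254;249;49m🬰[38;2;238;186;56m[48;2;30;7;52m🬍[0m
[38;2;254;248;48m[48;2;16;4;31m🬂[38;2;254;249;49m[48;2;9;2;18m🬂[38;2;253;226;39m[48;2;6;2;13m🬂[38;2;220;93;50m[48;2;15;4;27m🬀[38;2;27;6;49m[48;2;4;2;11m🬂[38;2;12;3;24m[48;2;4;2;10m🬂[38;2;8;2;17m[48;2;4;2;10m🬂[38;2;6;2;13m[48;2;4;2;10m🬂[38;2;5;2;12m[48;2;4;2;10m🬂[38;2;4;2;11m[48;2;4;2;10m🬂[0m
</frame>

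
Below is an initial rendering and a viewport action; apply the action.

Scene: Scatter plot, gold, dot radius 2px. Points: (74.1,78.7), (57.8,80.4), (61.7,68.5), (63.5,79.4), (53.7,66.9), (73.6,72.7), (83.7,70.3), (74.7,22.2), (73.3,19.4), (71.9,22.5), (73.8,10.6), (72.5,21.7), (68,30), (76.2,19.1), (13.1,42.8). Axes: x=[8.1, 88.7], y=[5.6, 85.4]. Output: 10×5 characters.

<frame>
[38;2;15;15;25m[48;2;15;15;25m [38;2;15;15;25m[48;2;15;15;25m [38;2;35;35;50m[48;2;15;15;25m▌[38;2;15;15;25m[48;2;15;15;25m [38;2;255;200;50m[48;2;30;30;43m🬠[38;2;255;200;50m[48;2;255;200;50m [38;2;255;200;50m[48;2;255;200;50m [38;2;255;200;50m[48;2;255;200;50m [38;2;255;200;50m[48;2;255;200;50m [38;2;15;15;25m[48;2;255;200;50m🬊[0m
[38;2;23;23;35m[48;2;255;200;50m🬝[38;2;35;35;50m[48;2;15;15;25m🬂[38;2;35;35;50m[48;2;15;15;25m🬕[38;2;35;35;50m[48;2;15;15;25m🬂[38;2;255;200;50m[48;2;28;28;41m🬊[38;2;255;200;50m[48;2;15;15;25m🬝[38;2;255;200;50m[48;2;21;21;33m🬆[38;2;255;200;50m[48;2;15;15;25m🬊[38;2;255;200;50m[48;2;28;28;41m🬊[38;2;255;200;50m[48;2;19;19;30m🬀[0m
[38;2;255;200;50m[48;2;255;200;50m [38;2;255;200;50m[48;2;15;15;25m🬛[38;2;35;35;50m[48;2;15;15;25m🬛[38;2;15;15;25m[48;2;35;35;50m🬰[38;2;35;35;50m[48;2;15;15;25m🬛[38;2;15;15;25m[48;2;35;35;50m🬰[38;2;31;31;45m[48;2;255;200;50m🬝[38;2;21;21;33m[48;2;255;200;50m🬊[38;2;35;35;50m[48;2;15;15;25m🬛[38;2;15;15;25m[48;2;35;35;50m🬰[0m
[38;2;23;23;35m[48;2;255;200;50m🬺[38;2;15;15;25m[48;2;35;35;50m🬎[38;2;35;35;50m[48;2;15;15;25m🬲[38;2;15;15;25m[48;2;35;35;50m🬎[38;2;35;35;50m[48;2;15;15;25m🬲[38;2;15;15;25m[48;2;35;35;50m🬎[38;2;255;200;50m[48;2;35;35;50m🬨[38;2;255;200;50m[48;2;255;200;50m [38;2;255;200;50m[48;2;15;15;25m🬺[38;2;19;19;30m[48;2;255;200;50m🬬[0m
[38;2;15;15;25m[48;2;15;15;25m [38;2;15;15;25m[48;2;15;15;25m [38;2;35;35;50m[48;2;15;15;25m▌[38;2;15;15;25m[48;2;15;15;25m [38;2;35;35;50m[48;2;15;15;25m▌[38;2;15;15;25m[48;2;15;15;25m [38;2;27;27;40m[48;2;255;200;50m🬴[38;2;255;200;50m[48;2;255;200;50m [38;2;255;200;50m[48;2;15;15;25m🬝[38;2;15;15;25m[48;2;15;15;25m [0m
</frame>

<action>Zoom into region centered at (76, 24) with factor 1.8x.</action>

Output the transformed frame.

<frame>
[38;2;15;15;25m[48;2;15;15;25m [38;2;15;15;25m[48;2;15;15;25m [38;2;35;35;50m[48;2;15;15;25m▌[38;2;15;15;25m[48;2;15;15;25m [38;2;35;35;50m[48;2;15;15;25m▌[38;2;15;15;25m[48;2;15;15;25m [38;2;35;35;50m[48;2;15;15;25m▌[38;2;15;15;25m[48;2;15;15;25m [38;2;35;35;50m[48;2;15;15;25m▌[38;2;15;15;25m[48;2;15;15;25m [0m
[38;2;35;35;50m[48;2;15;15;25m🬂[38;2;35;35;50m[48;2;15;15;25m🬂[38;2;35;35;50m[48;2;255;200;50m🬆[38;2;255;200;50m[48;2;35;35;50m🬺[38;2;27;27;40m[48;2;255;200;50m🬬[38;2;35;35;50m[48;2;15;15;25m🬂[38;2;35;35;50m[48;2;15;15;25m🬕[38;2;35;35;50m[48;2;15;15;25m🬂[38;2;35;35;50m[48;2;15;15;25m🬕[38;2;35;35;50m[48;2;15;15;25m🬂[0m
[38;2;15;15;25m[48;2;35;35;50m🬰[38;2;15;15;25m[48;2;35;35;50m🬰[38;2;255;200;50m[48;2;30;30;43m🬉[38;2;255;200;50m[48;2;255;200;50m [38;2;255;200;50m[48;2;255;200;50m [38;2;21;21;33m[48;2;255;200;50m🬊[38;2;35;35;50m[48;2;15;15;25m🬛[38;2;15;15;25m[48;2;35;35;50m🬰[38;2;35;35;50m[48;2;15;15;25m🬛[38;2;15;15;25m[48;2;35;35;50m🬰[0m
[38;2;15;15;25m[48;2;35;35;50m🬎[38;2;15;15;25m[48;2;35;35;50m🬎[38;2;35;35;50m[48;2;15;15;25m🬲[38;2;15;15;25m[48;2;255;200;50m🬄[38;2;255;200;50m[48;2;255;200;50m [38;2;255;200;50m[48;2;20;20;31m🬐[38;2;35;35;50m[48;2;15;15;25m🬲[38;2;15;15;25m[48;2;35;35;50m🬎[38;2;35;35;50m[48;2;15;15;25m🬲[38;2;15;15;25m[48;2;35;35;50m🬎[0m
[38;2;15;15;25m[48;2;15;15;25m [38;2;15;15;25m[48;2;15;15;25m [38;2;35;35;50m[48;2;15;15;25m▌[38;2;15;15;25m[48;2;255;200;50m🬺[38;2;255;200;50m[48;2;21;21;33m🬆[38;2;15;15;25m[48;2;15;15;25m [38;2;35;35;50m[48;2;15;15;25m▌[38;2;15;15;25m[48;2;15;15;25m [38;2;35;35;50m[48;2;15;15;25m▌[38;2;15;15;25m[48;2;15;15;25m [0m
</frame>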